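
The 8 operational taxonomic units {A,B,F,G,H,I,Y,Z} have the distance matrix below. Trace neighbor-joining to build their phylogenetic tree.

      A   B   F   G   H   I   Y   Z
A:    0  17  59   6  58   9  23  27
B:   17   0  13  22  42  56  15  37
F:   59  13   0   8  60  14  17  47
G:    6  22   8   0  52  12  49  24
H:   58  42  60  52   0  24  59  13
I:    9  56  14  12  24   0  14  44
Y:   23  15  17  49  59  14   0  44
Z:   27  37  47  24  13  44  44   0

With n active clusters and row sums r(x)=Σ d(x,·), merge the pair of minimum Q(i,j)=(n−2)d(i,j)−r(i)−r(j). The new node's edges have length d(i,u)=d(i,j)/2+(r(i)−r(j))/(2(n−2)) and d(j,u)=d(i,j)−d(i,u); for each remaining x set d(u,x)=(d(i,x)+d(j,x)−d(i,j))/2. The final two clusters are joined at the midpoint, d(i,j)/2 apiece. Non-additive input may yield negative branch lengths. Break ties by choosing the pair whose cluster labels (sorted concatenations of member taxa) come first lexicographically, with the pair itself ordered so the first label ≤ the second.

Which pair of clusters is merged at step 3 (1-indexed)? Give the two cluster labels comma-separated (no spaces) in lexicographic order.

BF,Y

step 1: merge (H,Z) at d=13, Q=-466; branch lengths H→25/2, Z→1/2; new cluster HZ
  updated: d(A,HZ)=36, d(B,HZ)=33, d(F,HZ)=47, d(G,HZ)=63/2, d(HZ,I)=55/2, d(HZ,Y)=45
step 2: merge (B,F) at d=13, Q=-249; branch lengths B→63/10, F→67/10; new cluster BF
  updated: d(A,BF)=63/2, d(BF,G)=17/2, d(BF,HZ)=67/2, d(BF,I)=57/2, d(BF,Y)=19/2
step 3: merge (BF,Y) at d=19/2, Q=-214; branch lengths BF→9/8, Y→67/8; new cluster BFY
  updated: d(A,BFY)=45/2, d(BFY,G)=24, d(BFY,HZ)=69/2, d(BFY,I)=33/2
step 4: merge (A,G) at d=6, Q=-129; branch lengths A→3, G→3; new cluster AG
  updated: d(AG,BFY)=81/4, d(AG,HZ)=123/4, d(AG,I)=15/2
step 5: merge (AG,I) at d=15/2, Q=-95; branch lengths AG→11/2, I→2; new cluster AGI
  updated: d(AGI,BFY)=117/8, d(AGI,HZ)=203/8
step 6: merge (AGI,BFY) at d=117/8, Q=-149/2; branch lengths AGI→11/4, BFY→95/8; new cluster ABFGIY
  updated: d(ABFGIY,HZ)=181/8
step 7: merge (ABFGIY,HZ) at d=181/8; branch lengths ABFGIY→181/16, HZ→181/16; new cluster ABFGHIYZ
final tree: ((((A:3,G:3):11/2,I:2):11/4,((B:63/10,F:67/10):9/8,Y:67/8):95/8):181/16,(H:25/2,Z:1/2):181/16)
total length: 345/4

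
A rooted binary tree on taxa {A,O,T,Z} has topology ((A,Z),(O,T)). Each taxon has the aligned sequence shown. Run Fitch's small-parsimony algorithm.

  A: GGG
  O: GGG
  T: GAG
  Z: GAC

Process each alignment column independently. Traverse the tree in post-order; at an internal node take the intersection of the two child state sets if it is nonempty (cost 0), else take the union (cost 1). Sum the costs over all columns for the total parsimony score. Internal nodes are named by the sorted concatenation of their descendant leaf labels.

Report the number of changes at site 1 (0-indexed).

2

site 0, node AZ: A={G} ∩ Z={G} → {G} (+0)
site 0, node OT: O={G} ∩ T={G} → {G} (+0)
site 0, node AOTZ: AZ={G} ∩ OT={G} → {G} (+0)
site 1, node AZ: A={G} ∪ Z={A} → {A,G} (+1)
site 1, node OT: O={G} ∪ T={A} → {A,G} (+1)
site 1, node AOTZ: AZ={A,G} ∩ OT={A,G} → {A,G} (+0)
site 2, node AZ: A={G} ∪ Z={C} → {C,G} (+1)
site 2, node OT: O={G} ∩ T={G} → {G} (+0)
site 2, node AOTZ: AZ={C,G} ∩ OT={G} → {G} (+0)
per-site changes: [0, 2, 1]; total = 3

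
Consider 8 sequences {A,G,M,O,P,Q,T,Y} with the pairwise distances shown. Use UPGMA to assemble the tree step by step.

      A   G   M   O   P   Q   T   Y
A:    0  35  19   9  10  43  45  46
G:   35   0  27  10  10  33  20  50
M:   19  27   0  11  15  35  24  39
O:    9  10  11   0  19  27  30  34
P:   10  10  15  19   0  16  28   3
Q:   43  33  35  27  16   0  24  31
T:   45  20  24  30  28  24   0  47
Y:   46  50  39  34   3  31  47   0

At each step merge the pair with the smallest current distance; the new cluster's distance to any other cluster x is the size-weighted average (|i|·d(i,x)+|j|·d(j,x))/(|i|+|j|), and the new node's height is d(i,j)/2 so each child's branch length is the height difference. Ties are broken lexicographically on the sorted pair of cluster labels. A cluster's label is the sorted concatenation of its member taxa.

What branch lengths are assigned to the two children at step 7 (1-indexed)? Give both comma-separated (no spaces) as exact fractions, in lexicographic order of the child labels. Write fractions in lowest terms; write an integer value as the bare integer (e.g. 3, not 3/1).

13/12,43/12

1. join P+Y (d=3) ⇒ PY; edges |P|=3/2, |Y|=3/2
  updated: d(A,PY)=28, d(G,PY)=30, d(M,PY)=27, d(O,PY)=53/2, d(PY,Q)=47/2, d(PY,T)=75/2
2. join A+O (d=9) ⇒ AO; edges |A|=9/2, |O|=9/2
  updated: d(AO,G)=45/2, d(AO,M)=15, d(AO,PY)=109/4, d(AO,Q)=35, d(AO,T)=75/2
3. join AO+M (d=15) ⇒ AMO; edges |AO|=3, |M|=15/2
  updated: d(AMO,G)=24, d(AMO,PY)=163/6, d(AMO,Q)=35, d(AMO,T)=33
4. join G+T (d=20) ⇒ GT; edges |G|=10, |T|=10
  updated: d(AMO,GT)=57/2, d(GT,PY)=135/4, d(GT,Q)=57/2
5. join PY+Q (d=47/2) ⇒ PQY; edges |PY|=41/4, |Q|=47/4
  updated: d(AMO,PQY)=268/9, d(GT,PQY)=32
6. join AMO+GT (d=57/2) ⇒ AGMOT; edges |AMO|=27/4, |GT|=17/4
  updated: d(AGMOT,PQY)=92/3
7. join AGMOT+PQY (d=92/3) ⇒ AGMOPQTY; edges |AGMOT|=13/12, |PQY|=43/12
final tree: ((((A:9/2,O:9/2):3,M:15/2):27/4,(G:10,T:10):17/4):13/12,((P:3/2,Y:3/2):41/4,Q:47/4):43/12)
total length: 481/6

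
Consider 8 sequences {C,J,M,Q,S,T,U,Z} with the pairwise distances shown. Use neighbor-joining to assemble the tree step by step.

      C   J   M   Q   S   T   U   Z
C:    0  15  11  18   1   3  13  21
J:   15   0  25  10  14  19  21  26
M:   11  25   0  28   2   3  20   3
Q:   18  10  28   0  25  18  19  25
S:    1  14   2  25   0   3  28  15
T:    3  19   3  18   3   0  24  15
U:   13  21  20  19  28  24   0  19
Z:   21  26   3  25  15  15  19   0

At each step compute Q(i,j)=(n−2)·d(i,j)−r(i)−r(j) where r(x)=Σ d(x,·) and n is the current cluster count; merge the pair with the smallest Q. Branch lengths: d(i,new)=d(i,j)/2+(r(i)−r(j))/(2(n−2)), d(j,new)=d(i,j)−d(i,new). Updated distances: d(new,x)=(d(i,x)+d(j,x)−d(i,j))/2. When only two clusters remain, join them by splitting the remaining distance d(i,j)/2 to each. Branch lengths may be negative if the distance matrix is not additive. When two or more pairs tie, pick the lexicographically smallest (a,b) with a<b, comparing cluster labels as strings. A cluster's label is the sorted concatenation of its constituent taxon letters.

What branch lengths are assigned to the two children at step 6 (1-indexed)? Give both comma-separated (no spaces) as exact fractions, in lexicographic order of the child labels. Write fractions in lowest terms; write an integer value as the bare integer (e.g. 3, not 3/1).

iteration 1: select J,Q (d=10, Q=-213); attach at lengths (47/12, 73/12); label the merged cluster JQ
  updated: d(C,JQ)=23/2, d(JQ,M)=43/2, d(JQ,S)=29/2, d(JQ,T)=27/2, d(JQ,U)=15, d(JQ,Z)=41/2
iteration 2: select JQ,U (d=15, Q=-281/2); attach at lengths (21/4, 39/4); label the merged cluster JQU
  updated: d(C,JQU)=19/4, d(JQU,M)=53/4, d(JQU,S)=55/4, d(JQU,T)=45/4, d(JQU,Z)=49/4
iteration 3: select M,Z (d=3, Q=-173/2); attach at lengths (-11/4, 23/4); label the merged cluster MZ
  updated: d(C,MZ)=29/2, d(JQU,MZ)=45/4, d(MZ,S)=7, d(MZ,T)=15/2
iteration 4: select C,JQU (d=19/4, Q=-50); attach at lengths (-7/12, 16/3); label the merged cluster CJQU
  updated: d(CJQU,MZ)=21/2, d(CJQU,S)=5, d(CJQU,T)=19/4
iteration 5: select CJQU,T (d=19/4, Q=-26); attach at lengths (29/8, 9/8); label the merged cluster CJQTU
  updated: d(CJQTU,MZ)=53/8, d(CJQTU,S)=13/8
iteration 6: select CJQTU,MZ (d=53/8, Q=-61/4); attach at lengths (5/8, 6); label the merged cluster CJMQTUZ
  updated: d(CJMQTUZ,S)=1
iteration 7: select CJMQTUZ,S (d=1); attach at lengths (1/2, 1/2); label the merged cluster CJMQSTUZ
final tree: ((((C:-7/12,((J:47/12,Q:73/12):21/4,U:39/4):16/3):29/8,T:9/8):5/8,(M:-11/4,Z:23/4):6):1/2,S:1/2)
total length: 361/8

5/8,6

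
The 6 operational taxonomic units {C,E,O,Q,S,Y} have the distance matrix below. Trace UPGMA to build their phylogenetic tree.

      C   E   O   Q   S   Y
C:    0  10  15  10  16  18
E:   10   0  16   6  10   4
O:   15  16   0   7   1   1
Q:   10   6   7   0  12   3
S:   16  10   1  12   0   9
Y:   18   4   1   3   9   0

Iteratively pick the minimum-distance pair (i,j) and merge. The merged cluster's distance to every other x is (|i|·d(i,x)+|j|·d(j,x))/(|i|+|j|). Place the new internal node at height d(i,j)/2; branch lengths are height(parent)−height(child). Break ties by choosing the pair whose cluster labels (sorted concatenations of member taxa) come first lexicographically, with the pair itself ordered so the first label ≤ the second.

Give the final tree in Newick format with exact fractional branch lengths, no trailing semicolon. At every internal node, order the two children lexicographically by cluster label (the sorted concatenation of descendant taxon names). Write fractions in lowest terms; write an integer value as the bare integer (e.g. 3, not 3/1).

(C:69/10,((E:5/2,(Q:3/2,Y:3/2):1):25/12,(O:1/2,S:1/2):49/12):139/60)

step 1: merge (O,S) at d=1; branch lengths O→1/2, S→1/2; new cluster OS
  updated: d(C,OS)=31/2, d(E,OS)=13, d(OS,Q)=19/2, d(OS,Y)=5
step 2: merge (Q,Y) at d=3; branch lengths Q→3/2, Y→3/2; new cluster QY
  updated: d(C,QY)=14, d(E,QY)=5, d(OS,QY)=29/4
step 3: merge (E,QY) at d=5; branch lengths E→5/2, QY→1; new cluster EQY
  updated: d(C,EQY)=38/3, d(EQY,OS)=55/6
step 4: merge (EQY,OS) at d=55/6; branch lengths EQY→25/12, OS→49/12; new cluster EOQSY
  updated: d(C,EOQSY)=69/5
step 5: merge (C,EOQSY) at d=69/5; branch lengths C→69/10, EOQSY→139/60; new cluster CEOQSY
final tree: (C:69/10,((E:5/2,(Q:3/2,Y:3/2):1):25/12,(O:1/2,S:1/2):49/12):139/60)
total length: 1373/60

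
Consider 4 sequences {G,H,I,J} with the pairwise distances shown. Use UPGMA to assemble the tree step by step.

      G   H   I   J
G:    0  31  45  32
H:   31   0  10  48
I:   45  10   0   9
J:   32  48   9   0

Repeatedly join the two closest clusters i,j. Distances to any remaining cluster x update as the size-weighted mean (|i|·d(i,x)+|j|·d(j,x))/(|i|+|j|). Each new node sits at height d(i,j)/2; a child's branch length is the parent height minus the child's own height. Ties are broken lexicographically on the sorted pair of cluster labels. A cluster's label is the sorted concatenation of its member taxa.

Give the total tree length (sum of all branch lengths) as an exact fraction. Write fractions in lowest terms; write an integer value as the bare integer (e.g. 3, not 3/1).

55

step 1: merge (I,J) at d=9; branch lengths I→9/2, J→9/2; new cluster IJ
  updated: d(G,IJ)=77/2, d(H,IJ)=29
step 2: merge (H,IJ) at d=29; branch lengths H→29/2, IJ→10; new cluster HIJ
  updated: d(G,HIJ)=36
step 3: merge (G,HIJ) at d=36; branch lengths G→18, HIJ→7/2; new cluster GHIJ
final tree: (G:18,(H:29/2,(I:9/2,J:9/2):10):7/2)
total length: 55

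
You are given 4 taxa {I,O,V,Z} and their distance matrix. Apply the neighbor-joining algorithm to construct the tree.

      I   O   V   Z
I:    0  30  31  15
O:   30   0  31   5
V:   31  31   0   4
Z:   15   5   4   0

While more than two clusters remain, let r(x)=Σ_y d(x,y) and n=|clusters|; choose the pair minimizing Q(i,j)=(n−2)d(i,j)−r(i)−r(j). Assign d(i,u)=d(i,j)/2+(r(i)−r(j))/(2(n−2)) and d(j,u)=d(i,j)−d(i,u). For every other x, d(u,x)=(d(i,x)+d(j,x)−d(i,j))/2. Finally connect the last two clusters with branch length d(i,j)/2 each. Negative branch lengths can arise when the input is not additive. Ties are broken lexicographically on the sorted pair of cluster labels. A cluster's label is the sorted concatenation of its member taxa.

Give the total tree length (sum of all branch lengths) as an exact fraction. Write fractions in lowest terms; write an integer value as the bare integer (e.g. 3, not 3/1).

75/2

step 1: merge (I,O) at d=30, Q=-82; branch lengths I→35/2, O→25/2; new cluster IO
  updated: d(IO,V)=16, d(IO,Z)=-5
step 2: merge (IO,V) at d=16, Q=-15; branch lengths IO→7/2, V→25/2; new cluster IOV
  updated: d(IOV,Z)=-17/2
step 3: merge (IOV,Z) at d=-17/2; branch lengths IOV→-17/4, Z→-17/4; new cluster IOVZ
final tree: (((I:35/2,O:25/2):7/2,V:25/2):-17/4,Z:-17/4)
total length: 75/2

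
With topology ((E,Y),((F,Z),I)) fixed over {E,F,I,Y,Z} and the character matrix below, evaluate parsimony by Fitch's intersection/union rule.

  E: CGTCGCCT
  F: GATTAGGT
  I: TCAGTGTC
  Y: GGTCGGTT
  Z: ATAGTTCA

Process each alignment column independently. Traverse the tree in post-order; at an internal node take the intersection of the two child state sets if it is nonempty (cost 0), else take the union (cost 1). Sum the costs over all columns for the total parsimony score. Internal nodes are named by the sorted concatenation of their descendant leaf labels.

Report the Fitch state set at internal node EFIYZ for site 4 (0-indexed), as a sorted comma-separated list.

G,T

EY@0: {C} ∪ {G} = {C,G} (union, +1)
FZ@0: {G} ∪ {A} = {A,G} (union, +1)
FIZ@0: {A,G} ∪ {T} = {A,G,T} (union, +1)
EFIYZ@0: {C,G} ∩ {A,G,T} = {G} (intersection, +0)
EY@1: {G} ∩ {G} = {G} (intersection, +0)
FZ@1: {A} ∪ {T} = {A,T} (union, +1)
FIZ@1: {A,T} ∪ {C} = {A,C,T} (union, +1)
EFIYZ@1: {G} ∪ {A,C,T} = {A,C,G,T} (union, +1)
EY@2: {T} ∩ {T} = {T} (intersection, +0)
FZ@2: {T} ∪ {A} = {A,T} (union, +1)
FIZ@2: {A,T} ∩ {A} = {A} (intersection, +0)
EFIYZ@2: {T} ∪ {A} = {A,T} (union, +1)
EY@3: {C} ∩ {C} = {C} (intersection, +0)
FZ@3: {T} ∪ {G} = {G,T} (union, +1)
FIZ@3: {G,T} ∩ {G} = {G} (intersection, +0)
EFIYZ@3: {C} ∪ {G} = {C,G} (union, +1)
EY@4: {G} ∩ {G} = {G} (intersection, +0)
FZ@4: {A} ∪ {T} = {A,T} (union, +1)
FIZ@4: {A,T} ∩ {T} = {T} (intersection, +0)
EFIYZ@4: {G} ∪ {T} = {G,T} (union, +1)
EY@5: {C} ∪ {G} = {C,G} (union, +1)
FZ@5: {G} ∪ {T} = {G,T} (union, +1)
FIZ@5: {G,T} ∩ {G} = {G} (intersection, +0)
EFIYZ@5: {C,G} ∩ {G} = {G} (intersection, +0)
EY@6: {C} ∪ {T} = {C,T} (union, +1)
FZ@6: {G} ∪ {C} = {C,G} (union, +1)
FIZ@6: {C,G} ∪ {T} = {C,G,T} (union, +1)
EFIYZ@6: {C,T} ∩ {C,G,T} = {C,T} (intersection, +0)
EY@7: {T} ∩ {T} = {T} (intersection, +0)
FZ@7: {T} ∪ {A} = {A,T} (union, +1)
FIZ@7: {A,T} ∪ {C} = {A,C,T} (union, +1)
EFIYZ@7: {T} ∩ {A,C,T} = {T} (intersection, +0)
per-site changes: [3, 3, 2, 2, 2, 2, 3, 2]; total = 19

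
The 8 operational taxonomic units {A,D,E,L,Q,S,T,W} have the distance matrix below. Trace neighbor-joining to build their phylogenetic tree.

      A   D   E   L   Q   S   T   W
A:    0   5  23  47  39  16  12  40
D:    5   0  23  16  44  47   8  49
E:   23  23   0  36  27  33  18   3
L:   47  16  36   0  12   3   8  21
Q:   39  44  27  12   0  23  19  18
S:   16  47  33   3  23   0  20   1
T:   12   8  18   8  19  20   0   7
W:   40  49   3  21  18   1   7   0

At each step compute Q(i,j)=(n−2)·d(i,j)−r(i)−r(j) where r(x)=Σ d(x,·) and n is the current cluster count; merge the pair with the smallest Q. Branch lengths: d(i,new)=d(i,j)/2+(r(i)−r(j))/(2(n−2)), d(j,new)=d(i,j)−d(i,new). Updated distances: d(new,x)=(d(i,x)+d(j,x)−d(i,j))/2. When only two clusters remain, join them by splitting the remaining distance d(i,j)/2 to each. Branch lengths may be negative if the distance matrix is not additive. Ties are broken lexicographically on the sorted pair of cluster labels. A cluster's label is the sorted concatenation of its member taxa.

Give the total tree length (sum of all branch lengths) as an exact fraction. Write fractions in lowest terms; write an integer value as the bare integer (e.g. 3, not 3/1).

step 1: merge (A,D) at d=5, Q=-344; branch lengths A→5/3, D→10/3; new cluster AD
  updated: d(AD,E)=41/2, d(AD,L)=29, d(AD,Q)=39, d(AD,S)=29, d(AD,T)=15/2, d(AD,W)=42
step 2: merge (E,W) at d=3, Q=-429/2; branch lengths E→121/20, W→-61/20; new cluster EW
  updated: d(AD,EW)=119/4, d(EW,L)=27, d(EW,Q)=21, d(EW,S)=31/2, d(EW,T)=11
step 3: merge (AD,T) at d=15/2, Q=-679/4; branch lengths AD→395/32, T→-155/32; new cluster ADT
  updated: d(ADT,EW)=133/8, d(ADT,L)=59/4, d(ADT,Q)=101/4, d(ADT,S)=83/4
step 4: merge (L,S) at d=3, Q=-110; branch lengths L→7/12, S→29/12; new cluster LS
  updated: d(ADT,LS)=65/4, d(EW,LS)=79/4, d(LS,Q)=16
step 5: merge (ADT,EW) at d=133/8, Q=-329/4; branch lengths ADT→17/2, EW→65/8; new cluster ADETW
  updated: d(ADETW,LS)=155/16, d(ADETW,Q)=237/16
step 6: merge (ADETW,LS) at d=155/16, Q=-81/2; branch lengths ADETW→17/4, LS→87/16; new cluster ADELSTW
  updated: d(ADELSTW,Q)=169/16
step 7: merge (ADELSTW,Q) at d=169/16; branch lengths ADELSTW→169/32, Q→169/32; new cluster ADELQSTW
final tree: (((((A:5/3,D:10/3):395/32,T:-155/32):17/2,(E:121/20,W:-61/20):65/8):17/4,(L:7/12,S:29/12):87/16):169/32,Q:169/32)
total length: 443/8

443/8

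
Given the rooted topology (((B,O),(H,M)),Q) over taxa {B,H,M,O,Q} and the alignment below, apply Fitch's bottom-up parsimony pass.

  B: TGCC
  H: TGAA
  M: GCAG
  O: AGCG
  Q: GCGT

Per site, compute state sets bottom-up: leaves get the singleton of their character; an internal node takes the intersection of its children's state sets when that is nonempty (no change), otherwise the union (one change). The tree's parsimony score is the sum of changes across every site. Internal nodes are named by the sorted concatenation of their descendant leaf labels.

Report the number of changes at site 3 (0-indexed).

3

site 0, node BO: B={T} ∪ O={A} → {A,T} (+1)
site 0, node HM: H={T} ∪ M={G} → {G,T} (+1)
site 0, node BHMO: BO={A,T} ∩ HM={G,T} → {T} (+0)
site 0, node BHMOQ: BHMO={T} ∪ Q={G} → {G,T} (+1)
site 1, node BO: B={G} ∩ O={G} → {G} (+0)
site 1, node HM: H={G} ∪ M={C} → {C,G} (+1)
site 1, node BHMO: BO={G} ∩ HM={C,G} → {G} (+0)
site 1, node BHMOQ: BHMO={G} ∪ Q={C} → {C,G} (+1)
site 2, node BO: B={C} ∩ O={C} → {C} (+0)
site 2, node HM: H={A} ∩ M={A} → {A} (+0)
site 2, node BHMO: BO={C} ∪ HM={A} → {A,C} (+1)
site 2, node BHMOQ: BHMO={A,C} ∪ Q={G} → {A,C,G} (+1)
site 3, node BO: B={C} ∪ O={G} → {C,G} (+1)
site 3, node HM: H={A} ∪ M={G} → {A,G} (+1)
site 3, node BHMO: BO={C,G} ∩ HM={A,G} → {G} (+0)
site 3, node BHMOQ: BHMO={G} ∪ Q={T} → {G,T} (+1)
per-site changes: [3, 2, 2, 3]; total = 10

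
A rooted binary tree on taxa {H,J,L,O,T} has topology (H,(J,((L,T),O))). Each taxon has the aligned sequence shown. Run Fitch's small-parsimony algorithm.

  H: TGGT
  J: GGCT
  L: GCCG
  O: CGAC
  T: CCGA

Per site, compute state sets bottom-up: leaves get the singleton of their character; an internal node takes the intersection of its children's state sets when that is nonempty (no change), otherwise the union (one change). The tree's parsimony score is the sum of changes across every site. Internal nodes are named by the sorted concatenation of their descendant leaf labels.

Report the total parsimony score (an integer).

site 0, node LT: L={G} ∪ T={C} → {C,G} (+1)
site 0, node LOT: LT={C,G} ∩ O={C} → {C} (+0)
site 0, node JLOT: J={G} ∪ LOT={C} → {C,G} (+1)
site 0, node HJLOT: H={T} ∪ JLOT={C,G} → {C,G,T} (+1)
site 1, node LT: L={C} ∩ T={C} → {C} (+0)
site 1, node LOT: LT={C} ∪ O={G} → {C,G} (+1)
site 1, node JLOT: J={G} ∩ LOT={C,G} → {G} (+0)
site 1, node HJLOT: H={G} ∩ JLOT={G} → {G} (+0)
site 2, node LT: L={C} ∪ T={G} → {C,G} (+1)
site 2, node LOT: LT={C,G} ∪ O={A} → {A,C,G} (+1)
site 2, node JLOT: J={C} ∩ LOT={A,C,G} → {C} (+0)
site 2, node HJLOT: H={G} ∪ JLOT={C} → {C,G} (+1)
site 3, node LT: L={G} ∪ T={A} → {A,G} (+1)
site 3, node LOT: LT={A,G} ∪ O={C} → {A,C,G} (+1)
site 3, node JLOT: J={T} ∪ LOT={A,C,G} → {A,C,G,T} (+1)
site 3, node HJLOT: H={T} ∩ JLOT={A,C,G,T} → {T} (+0)
per-site changes: [3, 1, 3, 3]; total = 10

10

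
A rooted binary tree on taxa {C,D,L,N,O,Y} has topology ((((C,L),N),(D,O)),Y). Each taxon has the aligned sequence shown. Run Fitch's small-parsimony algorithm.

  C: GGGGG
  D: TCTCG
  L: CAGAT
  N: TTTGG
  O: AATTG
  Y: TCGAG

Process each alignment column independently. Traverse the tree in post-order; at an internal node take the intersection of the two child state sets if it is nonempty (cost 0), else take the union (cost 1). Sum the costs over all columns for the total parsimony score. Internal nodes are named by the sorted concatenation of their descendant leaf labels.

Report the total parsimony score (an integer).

14

CL@0: {G} ∪ {C} = {C,G} (union, +1)
CLN@0: {C,G} ∪ {T} = {C,G,T} (union, +1)
DO@0: {T} ∪ {A} = {A,T} (union, +1)
CDLNO@0: {C,G,T} ∩ {A,T} = {T} (intersection, +0)
CDLNOY@0: {T} ∩ {T} = {T} (intersection, +0)
CL@1: {G} ∪ {A} = {A,G} (union, +1)
CLN@1: {A,G} ∪ {T} = {A,G,T} (union, +1)
DO@1: {C} ∪ {A} = {A,C} (union, +1)
CDLNO@1: {A,G,T} ∩ {A,C} = {A} (intersection, +0)
CDLNOY@1: {A} ∪ {C} = {A,C} (union, +1)
CL@2: {G} ∩ {G} = {G} (intersection, +0)
CLN@2: {G} ∪ {T} = {G,T} (union, +1)
DO@2: {T} ∩ {T} = {T} (intersection, +0)
CDLNO@2: {G,T} ∩ {T} = {T} (intersection, +0)
CDLNOY@2: {T} ∪ {G} = {G,T} (union, +1)
CL@3: {G} ∪ {A} = {A,G} (union, +1)
CLN@3: {A,G} ∩ {G} = {G} (intersection, +0)
DO@3: {C} ∪ {T} = {C,T} (union, +1)
CDLNO@3: {G} ∪ {C,T} = {C,G,T} (union, +1)
CDLNOY@3: {C,G,T} ∪ {A} = {A,C,G,T} (union, +1)
CL@4: {G} ∪ {T} = {G,T} (union, +1)
CLN@4: {G,T} ∩ {G} = {G} (intersection, +0)
DO@4: {G} ∩ {G} = {G} (intersection, +0)
CDLNO@4: {G} ∩ {G} = {G} (intersection, +0)
CDLNOY@4: {G} ∩ {G} = {G} (intersection, +0)
per-site changes: [3, 4, 2, 4, 1]; total = 14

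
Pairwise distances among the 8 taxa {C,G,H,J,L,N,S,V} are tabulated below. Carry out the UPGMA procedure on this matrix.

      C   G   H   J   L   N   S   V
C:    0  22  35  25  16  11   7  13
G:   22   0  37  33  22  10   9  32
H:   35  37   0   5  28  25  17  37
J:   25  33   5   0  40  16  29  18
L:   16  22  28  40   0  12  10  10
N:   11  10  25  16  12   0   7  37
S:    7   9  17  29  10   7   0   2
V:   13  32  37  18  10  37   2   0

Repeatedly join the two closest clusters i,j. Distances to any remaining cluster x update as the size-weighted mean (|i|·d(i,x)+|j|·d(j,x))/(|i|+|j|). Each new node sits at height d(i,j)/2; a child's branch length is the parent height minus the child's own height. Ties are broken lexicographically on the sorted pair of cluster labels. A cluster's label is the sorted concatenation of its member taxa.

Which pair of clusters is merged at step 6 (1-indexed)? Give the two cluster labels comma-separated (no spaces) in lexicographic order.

CLSV,GN

step 1: merge (S,V) at d=2; branch lengths S→1, V→1; new cluster SV
  updated: d(C,SV)=10, d(G,SV)=41/2, d(H,SV)=27, d(J,SV)=47/2, d(L,SV)=10, d(N,SV)=22
step 2: merge (H,J) at d=5; branch lengths H→5/2, J→5/2; new cluster HJ
  updated: d(C,HJ)=30, d(G,HJ)=35, d(HJ,L)=34, d(HJ,N)=41/2, d(HJ,SV)=101/4
step 3: merge (C,SV) at d=10; branch lengths C→5, SV→4; new cluster CSV
  updated: d(CSV,G)=21, d(CSV,HJ)=161/6, d(CSV,L)=12, d(CSV,N)=55/3
step 4: merge (G,N) at d=10; branch lengths G→5, N→5; new cluster GN
  updated: d(CSV,GN)=59/3, d(GN,HJ)=111/4, d(GN,L)=17
step 5: merge (CSV,L) at d=12; branch lengths CSV→1, L→6; new cluster CLSV
  updated: d(CLSV,GN)=19, d(CLSV,HJ)=229/8
step 6: merge (CLSV,GN) at d=19; branch lengths CLSV→7/2, GN→9/2; new cluster CGLNSV
  updated: d(CGLNSV,HJ)=85/3
step 7: merge (CGLNSV,HJ) at d=85/3; branch lengths CGLNSV→14/3, HJ→35/3; new cluster CGHJLNSV
final tree: ((((C:5,(S:1,V:1):4):1,L:6):7/2,(G:5,N:5):9/2):14/3,(H:5/2,J:5/2):35/3)
total length: 172/3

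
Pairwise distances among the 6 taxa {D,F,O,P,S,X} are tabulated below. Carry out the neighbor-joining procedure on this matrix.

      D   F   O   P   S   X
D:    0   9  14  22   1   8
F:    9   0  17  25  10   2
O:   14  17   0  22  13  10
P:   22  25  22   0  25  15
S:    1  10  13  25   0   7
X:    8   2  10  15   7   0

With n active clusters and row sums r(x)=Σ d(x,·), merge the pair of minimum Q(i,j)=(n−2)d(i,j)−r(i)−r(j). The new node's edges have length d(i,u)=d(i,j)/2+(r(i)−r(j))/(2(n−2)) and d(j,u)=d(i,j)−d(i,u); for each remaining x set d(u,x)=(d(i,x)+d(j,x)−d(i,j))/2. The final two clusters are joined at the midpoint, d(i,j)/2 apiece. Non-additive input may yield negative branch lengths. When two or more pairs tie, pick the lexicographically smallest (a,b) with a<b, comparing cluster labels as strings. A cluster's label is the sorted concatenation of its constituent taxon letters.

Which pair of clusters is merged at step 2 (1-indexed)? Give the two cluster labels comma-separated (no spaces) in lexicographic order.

F,X

iteration 1: select D,S (d=1, Q=-106); attach at lengths (1/4, 3/4); label the merged cluster DS
  updated: d(DS,F)=9, d(DS,O)=13, d(DS,P)=23, d(DS,X)=7
iteration 2: select F,X (d=2, Q=-81); attach at lengths (25/6, -13/6); label the merged cluster FX
  updated: d(DS,FX)=7, d(FX,O)=25/2, d(FX,P)=19
iteration 3: select DS,FX (d=7, Q=-135/2); attach at lengths (37/8, 19/8); label the merged cluster DFSX
  updated: d(DFSX,O)=37/4, d(DFSX,P)=35/2
iteration 4: select DFSX,O (d=37/4, Q=-195/4); attach at lengths (19/8, 55/8); label the merged cluster DFOSX
  updated: d(DFOSX,P)=121/8
iteration 5: select DFOSX,P (d=121/8); attach at lengths (121/16, 121/16); label the merged cluster DFOPSX
final tree: ((((D:1/4,S:3/4):37/8,(F:25/6,X:-13/6):19/8):19/8,O:55/8):121/16,P:121/16)
total length: 275/8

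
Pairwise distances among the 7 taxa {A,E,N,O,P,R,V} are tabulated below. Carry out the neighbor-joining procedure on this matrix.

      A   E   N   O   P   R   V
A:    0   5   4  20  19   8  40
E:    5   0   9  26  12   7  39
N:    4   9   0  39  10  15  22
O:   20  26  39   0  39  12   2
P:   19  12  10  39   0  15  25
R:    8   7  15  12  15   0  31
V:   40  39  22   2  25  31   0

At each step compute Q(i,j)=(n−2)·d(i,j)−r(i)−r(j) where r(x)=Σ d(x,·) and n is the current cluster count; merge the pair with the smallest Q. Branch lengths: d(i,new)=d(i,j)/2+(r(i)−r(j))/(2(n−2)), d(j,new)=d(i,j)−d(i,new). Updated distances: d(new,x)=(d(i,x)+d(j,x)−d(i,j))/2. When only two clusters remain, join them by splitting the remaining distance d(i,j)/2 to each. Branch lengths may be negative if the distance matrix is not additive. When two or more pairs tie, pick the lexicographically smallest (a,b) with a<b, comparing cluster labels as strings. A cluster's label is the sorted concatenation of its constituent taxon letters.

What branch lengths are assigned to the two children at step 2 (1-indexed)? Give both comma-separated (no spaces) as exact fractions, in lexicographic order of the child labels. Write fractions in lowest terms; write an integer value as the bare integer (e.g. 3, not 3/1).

1. join O+V (d=2, Q=-287) ⇒ OV; edges |O|=-11/10, |V|=31/10
  updated: d(A,OV)=29, d(E,OV)=63/2, d(N,OV)=59/2, d(OV,P)=31, d(OV,R)=41/2
2. join OV+R (d=41/2, Q=-125) ⇒ ORV; edges |OV|=79/4, |R|=3/4
  updated: d(A,ORV)=33/4, d(E,ORV)=9, d(N,ORV)=12, d(ORV,P)=51/4
3. join A+N (d=4, Q=-237/4) ⇒ AN; edges |A|=53/24, |N|=43/24
  updated: d(AN,E)=5, d(AN,ORV)=65/8, d(AN,P)=25/2
4. join AN+E (d=5, Q=-333/8) ⇒ AEN; edges |AN|=77/32, |E|=83/32
  updated: d(AEN,ORV)=97/16, d(AEN,P)=39/4
5. join AEN+ORV (d=97/16, Q=-457/16) ⇒ AENORV; edges |AEN|=49/32, |ORV|=145/32
  updated: d(AENORV,P)=263/32
6. join AENORV+P (d=263/32) ⇒ AENOPRV; edges |AENORV|=263/64, |P|=263/64
final tree: ((((A:53/24,N:43/24):77/32,E:83/32):49/32,((O:-11/10,V:31/10):79/4,R:3/4):145/32):263/64,P:263/64)
total length: 1465/32

79/4,3/4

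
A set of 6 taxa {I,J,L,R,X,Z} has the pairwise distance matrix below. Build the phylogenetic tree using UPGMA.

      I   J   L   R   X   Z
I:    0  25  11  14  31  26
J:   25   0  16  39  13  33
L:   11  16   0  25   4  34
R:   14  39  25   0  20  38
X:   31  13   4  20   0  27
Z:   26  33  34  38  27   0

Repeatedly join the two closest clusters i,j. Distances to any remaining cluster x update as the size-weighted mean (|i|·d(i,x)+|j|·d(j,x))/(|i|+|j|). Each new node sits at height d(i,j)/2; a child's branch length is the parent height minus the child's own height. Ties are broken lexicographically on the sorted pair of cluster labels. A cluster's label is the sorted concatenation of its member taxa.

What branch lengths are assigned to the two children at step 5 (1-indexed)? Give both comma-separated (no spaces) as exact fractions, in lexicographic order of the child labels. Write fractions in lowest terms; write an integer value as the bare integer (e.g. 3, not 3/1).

193/60,79/5

iteration 1: select L,X (d=4); attach at lengths (2, 2); label the merged cluster LX
  updated: d(I,LX)=21, d(J,LX)=29/2, d(LX,R)=45/2, d(LX,Z)=61/2
iteration 2: select I,R (d=14); attach at lengths (7, 7); label the merged cluster IR
  updated: d(IR,J)=32, d(IR,LX)=87/4, d(IR,Z)=32
iteration 3: select J,LX (d=29/2); attach at lengths (29/4, 21/4); label the merged cluster JLX
  updated: d(IR,JLX)=151/6, d(JLX,Z)=94/3
iteration 4: select IR,JLX (d=151/6); attach at lengths (67/12, 16/3); label the merged cluster IJLRX
  updated: d(IJLRX,Z)=158/5
iteration 5: select IJLRX,Z (d=158/5); attach at lengths (193/60, 79/5); label the merged cluster IJLRXZ
final tree: (((I:7,R:7):67/12,(J:29/4,(L:2,X:2):21/4):16/3):193/60,Z:79/5)
total length: 1813/30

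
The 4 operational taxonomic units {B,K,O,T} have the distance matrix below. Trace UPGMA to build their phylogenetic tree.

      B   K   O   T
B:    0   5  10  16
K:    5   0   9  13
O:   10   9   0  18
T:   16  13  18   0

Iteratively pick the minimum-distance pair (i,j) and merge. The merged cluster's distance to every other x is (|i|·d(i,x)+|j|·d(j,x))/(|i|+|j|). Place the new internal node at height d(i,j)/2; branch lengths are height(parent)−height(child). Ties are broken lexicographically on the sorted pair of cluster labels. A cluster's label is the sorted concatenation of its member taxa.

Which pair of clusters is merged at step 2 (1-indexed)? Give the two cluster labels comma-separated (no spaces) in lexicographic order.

BK,O

1. join B+K (d=5) ⇒ BK; edges |B|=5/2, |K|=5/2
  updated: d(BK,O)=19/2, d(BK,T)=29/2
2. join BK+O (d=19/2) ⇒ BKO; edges |BK|=9/4, |O|=19/4
  updated: d(BKO,T)=47/3
3. join BKO+T (d=47/3) ⇒ BKOT; edges |BKO|=37/12, |T|=47/6
final tree: (((B:5/2,K:5/2):9/4,O:19/4):37/12,T:47/6)
total length: 275/12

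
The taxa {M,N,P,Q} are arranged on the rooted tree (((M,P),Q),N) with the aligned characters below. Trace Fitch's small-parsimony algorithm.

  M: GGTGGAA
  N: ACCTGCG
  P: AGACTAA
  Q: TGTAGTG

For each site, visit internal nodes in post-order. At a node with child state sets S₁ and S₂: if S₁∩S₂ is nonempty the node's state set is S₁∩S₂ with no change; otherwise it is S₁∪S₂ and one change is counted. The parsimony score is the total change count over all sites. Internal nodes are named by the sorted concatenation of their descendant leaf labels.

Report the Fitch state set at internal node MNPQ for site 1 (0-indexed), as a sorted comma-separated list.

C,G

MP@0: {G} ∪ {A} = {A,G} (union, +1)
MPQ@0: {A,G} ∪ {T} = {A,G,T} (union, +1)
MNPQ@0: {A,G,T} ∩ {A} = {A} (intersection, +0)
MP@1: {G} ∩ {G} = {G} (intersection, +0)
MPQ@1: {G} ∩ {G} = {G} (intersection, +0)
MNPQ@1: {G} ∪ {C} = {C,G} (union, +1)
MP@2: {T} ∪ {A} = {A,T} (union, +1)
MPQ@2: {A,T} ∩ {T} = {T} (intersection, +0)
MNPQ@2: {T} ∪ {C} = {C,T} (union, +1)
MP@3: {G} ∪ {C} = {C,G} (union, +1)
MPQ@3: {C,G} ∪ {A} = {A,C,G} (union, +1)
MNPQ@3: {A,C,G} ∪ {T} = {A,C,G,T} (union, +1)
MP@4: {G} ∪ {T} = {G,T} (union, +1)
MPQ@4: {G,T} ∩ {G} = {G} (intersection, +0)
MNPQ@4: {G} ∩ {G} = {G} (intersection, +0)
MP@5: {A} ∩ {A} = {A} (intersection, +0)
MPQ@5: {A} ∪ {T} = {A,T} (union, +1)
MNPQ@5: {A,T} ∪ {C} = {A,C,T} (union, +1)
MP@6: {A} ∩ {A} = {A} (intersection, +0)
MPQ@6: {A} ∪ {G} = {A,G} (union, +1)
MNPQ@6: {A,G} ∩ {G} = {G} (intersection, +0)
per-site changes: [2, 1, 2, 3, 1, 2, 1]; total = 12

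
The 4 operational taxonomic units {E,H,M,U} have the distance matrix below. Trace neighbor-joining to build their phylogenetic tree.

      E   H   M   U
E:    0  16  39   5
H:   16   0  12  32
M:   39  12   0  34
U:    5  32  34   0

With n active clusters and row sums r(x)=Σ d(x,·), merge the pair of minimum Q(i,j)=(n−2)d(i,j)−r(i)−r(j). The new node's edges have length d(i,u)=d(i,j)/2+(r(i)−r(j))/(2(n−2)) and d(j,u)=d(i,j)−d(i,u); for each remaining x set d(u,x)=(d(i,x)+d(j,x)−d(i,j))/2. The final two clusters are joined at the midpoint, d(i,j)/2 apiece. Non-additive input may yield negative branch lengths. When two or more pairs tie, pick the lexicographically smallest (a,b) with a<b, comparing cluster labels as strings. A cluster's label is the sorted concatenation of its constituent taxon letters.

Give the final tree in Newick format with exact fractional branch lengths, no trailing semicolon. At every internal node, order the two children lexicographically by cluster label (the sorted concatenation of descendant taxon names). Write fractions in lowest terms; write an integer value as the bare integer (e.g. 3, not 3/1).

iteration 1: select E,U (d=5, Q=-121); attach at lengths (-1/4, 21/4); label the merged cluster EU
  updated: d(EU,H)=43/2, d(EU,M)=34
iteration 2: select EU,H (d=43/2, Q=-135/2); attach at lengths (87/4, -1/4); label the merged cluster EHU
  updated: d(EHU,M)=49/4
iteration 3: select EHU,M (d=49/4); attach at lengths (49/8, 49/8); label the merged cluster EHMU
final tree: (((E:-1/4,U:21/4):87/4,H:-1/4):49/8,M:49/8)
total length: 155/4

(((E:-1/4,U:21/4):87/4,H:-1/4):49/8,M:49/8)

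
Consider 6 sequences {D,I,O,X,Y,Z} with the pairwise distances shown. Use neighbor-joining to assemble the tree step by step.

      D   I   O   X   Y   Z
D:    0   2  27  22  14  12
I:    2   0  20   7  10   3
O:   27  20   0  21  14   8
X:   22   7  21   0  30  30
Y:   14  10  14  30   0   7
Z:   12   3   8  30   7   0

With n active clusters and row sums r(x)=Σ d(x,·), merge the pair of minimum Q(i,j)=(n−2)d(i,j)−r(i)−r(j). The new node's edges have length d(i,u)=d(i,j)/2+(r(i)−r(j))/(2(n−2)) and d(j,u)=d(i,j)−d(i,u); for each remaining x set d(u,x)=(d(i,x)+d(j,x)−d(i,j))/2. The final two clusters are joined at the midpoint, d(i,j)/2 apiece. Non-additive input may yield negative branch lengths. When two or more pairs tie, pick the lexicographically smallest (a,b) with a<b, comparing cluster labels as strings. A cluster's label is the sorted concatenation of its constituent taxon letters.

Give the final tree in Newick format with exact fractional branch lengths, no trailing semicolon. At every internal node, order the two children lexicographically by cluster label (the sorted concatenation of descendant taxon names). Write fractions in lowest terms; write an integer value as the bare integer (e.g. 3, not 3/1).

((((D:16/3,(I:-5,X:12):19/6):27/4,Y:17/4):9/4,O:65/8):-1/16,Z:-1/16)

iteration 1: select I,X (d=7, Q=-124); attach at lengths (-5, 12); label the merged cluster IX
  updated: d(D,IX)=17/2, d(IX,O)=17, d(IX,Y)=33/2, d(IX,Z)=13
iteration 2: select D,IX (d=17/2, Q=-91); attach at lengths (16/3, 19/6); label the merged cluster DIX
  updated: d(DIX,O)=71/4, d(DIX,Y)=11, d(DIX,Z)=33/4
iteration 3: select DIX,Y (d=11, Q=-47); attach at lengths (27/4, 17/4); label the merged cluster DIXY
  updated: d(DIXY,O)=83/8, d(DIXY,Z)=17/8
iteration 4: select DIXY,O (d=83/8, Q=-41/2); attach at lengths (9/4, 65/8); label the merged cluster DIOXY
  updated: d(DIOXY,Z)=-1/8
iteration 5: select DIOXY,Z (d=-1/8); attach at lengths (-1/16, -1/16); label the merged cluster DIOXYZ
final tree: ((((D:16/3,(I:-5,X:12):19/6):27/4,Y:17/4):9/4,O:65/8):-1/16,Z:-1/16)
total length: 147/4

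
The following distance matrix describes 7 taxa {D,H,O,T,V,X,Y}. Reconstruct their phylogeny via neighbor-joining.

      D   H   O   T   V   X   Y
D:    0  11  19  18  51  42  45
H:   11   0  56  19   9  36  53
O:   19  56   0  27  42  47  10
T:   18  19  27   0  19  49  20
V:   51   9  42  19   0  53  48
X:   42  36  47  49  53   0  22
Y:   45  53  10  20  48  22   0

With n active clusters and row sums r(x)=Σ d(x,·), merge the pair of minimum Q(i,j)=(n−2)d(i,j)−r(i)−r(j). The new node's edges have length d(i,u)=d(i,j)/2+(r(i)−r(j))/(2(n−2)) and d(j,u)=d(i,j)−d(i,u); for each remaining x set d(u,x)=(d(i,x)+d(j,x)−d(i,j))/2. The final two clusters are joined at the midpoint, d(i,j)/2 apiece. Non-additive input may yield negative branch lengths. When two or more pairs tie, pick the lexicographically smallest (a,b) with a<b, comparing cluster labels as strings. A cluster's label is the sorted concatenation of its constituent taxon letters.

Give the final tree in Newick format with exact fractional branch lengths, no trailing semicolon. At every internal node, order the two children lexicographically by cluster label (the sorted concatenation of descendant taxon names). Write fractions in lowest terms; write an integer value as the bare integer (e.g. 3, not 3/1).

(((D:65/8,(O:55/6,(X:145/8,Y:31/8):25/3):71/8):55/8,(H:7/10,V:83/10):101/8):15/16,T:15/16)

step 1: merge (H,V) at d=9, Q=-361; branch lengths H→7/10, V→83/10; new cluster HV
  updated: d(D,HV)=53/2, d(HV,O)=89/2, d(HV,T)=29/2, d(HV,X)=40, d(HV,Y)=46
step 2: merge (X,Y) at d=22, Q=-255; branch lengths X→145/8, Y→31/8; new cluster XY
  updated: d(D,XY)=65/2, d(HV,XY)=32, d(O,XY)=35/2, d(T,XY)=47/2
step 3: merge (O,XY) at d=35/2, Q=-161; branch lengths O→55/6, XY→25/3; new cluster OXY
  updated: d(D,OXY)=17, d(HV,OXY)=59/2, d(OXY,T)=33/2
step 4: merge (D,OXY) at d=17, Q=-181/2; branch lengths D→65/8, OXY→71/8; new cluster DOXY
  updated: d(DOXY,HV)=39/2, d(DOXY,T)=35/4
step 5: merge (DOXY,HV) at d=39/2, Q=-171/4; branch lengths DOXY→55/8, HV→101/8; new cluster DHOVXY
  updated: d(DHOVXY,T)=15/8
step 6: merge (DHOVXY,T) at d=15/8; branch lengths DHOVXY→15/16, T→15/16; new cluster DHOTVXY
final tree: (((D:65/8,(O:55/6,(X:145/8,Y:31/8):25/3):71/8):55/8,(H:7/10,V:83/10):101/8):15/16,T:15/16)
total length: 695/8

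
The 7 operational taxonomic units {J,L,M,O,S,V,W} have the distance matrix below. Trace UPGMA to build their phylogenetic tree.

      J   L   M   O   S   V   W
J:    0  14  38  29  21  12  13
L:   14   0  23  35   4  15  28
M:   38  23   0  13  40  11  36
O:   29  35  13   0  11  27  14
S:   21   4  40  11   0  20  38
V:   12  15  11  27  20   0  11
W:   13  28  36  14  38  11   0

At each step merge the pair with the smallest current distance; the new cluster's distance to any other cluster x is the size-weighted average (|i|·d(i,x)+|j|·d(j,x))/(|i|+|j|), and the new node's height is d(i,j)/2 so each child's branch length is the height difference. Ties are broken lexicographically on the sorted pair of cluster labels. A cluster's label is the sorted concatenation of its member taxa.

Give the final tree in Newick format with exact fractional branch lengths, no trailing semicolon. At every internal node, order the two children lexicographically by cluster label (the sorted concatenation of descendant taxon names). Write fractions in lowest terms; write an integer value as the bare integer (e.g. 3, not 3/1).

(((J:13/2,W:13/2):31/6,((M:11/2,V:11/2):9/2,O:10):5/3):7/12,(L:2,S:2):41/4)

step 1: merge (L,S) at d=4; branch lengths L→2, S→2; new cluster LS
  updated: d(J,LS)=35/2, d(LS,M)=63/2, d(LS,O)=23, d(LS,V)=35/2, d(LS,W)=33
step 2: merge (M,V) at d=11; branch lengths M→11/2, V→11/2; new cluster MV
  updated: d(J,MV)=25, d(LS,MV)=49/2, d(MV,O)=20, d(MV,W)=47/2
step 3: merge (J,W) at d=13; branch lengths J→13/2, W→13/2; new cluster JW
  updated: d(JW,LS)=101/4, d(JW,MV)=97/4, d(JW,O)=43/2
step 4: merge (MV,O) at d=20; branch lengths MV→9/2, O→10; new cluster MOV
  updated: d(JW,MOV)=70/3, d(LS,MOV)=24
step 5: merge (JW,MOV) at d=70/3; branch lengths JW→31/6, MOV→5/3; new cluster JMOVW
  updated: d(JMOVW,LS)=49/2
step 6: merge (JMOVW,LS) at d=49/2; branch lengths JMOVW→7/12, LS→41/4; new cluster JLMOSVW
final tree: (((J:13/2,W:13/2):31/6,((M:11/2,V:11/2):9/2,O:10):5/3):7/12,(L:2,S:2):41/4)
total length: 361/6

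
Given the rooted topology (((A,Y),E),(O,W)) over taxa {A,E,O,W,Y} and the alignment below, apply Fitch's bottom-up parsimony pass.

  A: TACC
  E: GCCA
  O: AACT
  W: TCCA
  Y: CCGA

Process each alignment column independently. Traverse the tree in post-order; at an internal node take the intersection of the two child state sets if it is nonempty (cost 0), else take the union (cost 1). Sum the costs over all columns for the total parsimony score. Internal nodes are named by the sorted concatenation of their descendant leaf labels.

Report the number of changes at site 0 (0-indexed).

3

site 0, node AY: A={T} ∪ Y={C} → {C,T} (+1)
site 0, node AEY: AY={C,T} ∪ E={G} → {C,G,T} (+1)
site 0, node OW: O={A} ∪ W={T} → {A,T} (+1)
site 0, node AEOWY: AEY={C,G,T} ∩ OW={A,T} → {T} (+0)
site 1, node AY: A={A} ∪ Y={C} → {A,C} (+1)
site 1, node AEY: AY={A,C} ∩ E={C} → {C} (+0)
site 1, node OW: O={A} ∪ W={C} → {A,C} (+1)
site 1, node AEOWY: AEY={C} ∩ OW={A,C} → {C} (+0)
site 2, node AY: A={C} ∪ Y={G} → {C,G} (+1)
site 2, node AEY: AY={C,G} ∩ E={C} → {C} (+0)
site 2, node OW: O={C} ∩ W={C} → {C} (+0)
site 2, node AEOWY: AEY={C} ∩ OW={C} → {C} (+0)
site 3, node AY: A={C} ∪ Y={A} → {A,C} (+1)
site 3, node AEY: AY={A,C} ∩ E={A} → {A} (+0)
site 3, node OW: O={T} ∪ W={A} → {A,T} (+1)
site 3, node AEOWY: AEY={A} ∩ OW={A,T} → {A} (+0)
per-site changes: [3, 2, 1, 2]; total = 8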